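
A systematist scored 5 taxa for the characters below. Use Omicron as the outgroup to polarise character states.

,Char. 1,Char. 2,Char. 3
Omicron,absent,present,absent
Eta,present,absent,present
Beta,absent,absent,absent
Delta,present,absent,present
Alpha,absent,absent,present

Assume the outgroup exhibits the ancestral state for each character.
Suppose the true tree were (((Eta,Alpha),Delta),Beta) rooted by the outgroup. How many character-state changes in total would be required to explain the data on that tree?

Map each character onto (((Eta,Alpha),Delta),Beta) (rooted by Omicron) and count the minimum state changes it requires (Fitch parsimony):
Char. 1: 2; Char. 2: 1; Char. 3: 1.
Total tree length = 4.

4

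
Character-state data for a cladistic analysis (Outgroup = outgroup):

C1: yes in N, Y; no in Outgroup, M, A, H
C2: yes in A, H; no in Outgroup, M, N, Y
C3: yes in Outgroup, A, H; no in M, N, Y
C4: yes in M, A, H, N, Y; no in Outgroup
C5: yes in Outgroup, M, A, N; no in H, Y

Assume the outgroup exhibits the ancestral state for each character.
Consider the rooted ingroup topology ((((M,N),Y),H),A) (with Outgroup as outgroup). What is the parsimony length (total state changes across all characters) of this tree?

8

Map each character onto ((((M,N),Y),H),A) (rooted by Outgroup) and count the minimum state changes it requires (Fitch parsimony):
C1: 2; C2: 2; C3: 1; C4: 1; C5: 2.
Total tree length = 8.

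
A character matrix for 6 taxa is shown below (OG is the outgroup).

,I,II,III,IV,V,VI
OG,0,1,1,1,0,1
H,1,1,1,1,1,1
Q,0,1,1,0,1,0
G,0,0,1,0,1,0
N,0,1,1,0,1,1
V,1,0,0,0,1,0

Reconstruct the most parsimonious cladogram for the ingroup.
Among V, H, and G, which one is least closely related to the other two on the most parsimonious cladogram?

H

Character polarity is set by the outgroup: the derived state is whichever differs from the outgroup's state, so for II, III, IV, VI the derived state is '0', and for the remaining characters it is '1'.
I groups H and V, which is incompatible with the clades supported by the remaining characters; treating it as convergent (homoplasy) costs fewer steps than any alternative tree.
Only G and V show the derived state '0' for II, supporting them as a clade.
III (derived state '0') is unique to V (autapomorphy; uninformative for grouping).
Only G, N, Q, and V show the derived state '0' for IV, supporting them as a clade.
All ingroup taxa share the derived state '1' for V; it defines the ingroup but does not resolve relationships within it.
Only G, Q, and V show the derived state '0' for VI, supporting them as a clade.
Most parsimonious ingroup topology: (H,(N,(Q,(V,G)))).
V and G share a more recent common ancestor with each other than either does with H, so H is the least closely related of the three.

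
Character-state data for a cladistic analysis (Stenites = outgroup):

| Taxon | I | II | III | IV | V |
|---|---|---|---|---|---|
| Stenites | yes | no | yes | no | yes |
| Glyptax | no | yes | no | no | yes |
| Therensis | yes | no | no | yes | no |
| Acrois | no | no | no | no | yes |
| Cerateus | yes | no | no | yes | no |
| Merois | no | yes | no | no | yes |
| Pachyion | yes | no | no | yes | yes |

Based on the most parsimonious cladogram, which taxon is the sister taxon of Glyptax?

Merois

Character polarity is set by the outgroup: the derived state is whichever differs from the outgroup's state, so for I, III, V the derived state is 'no', and for the remaining characters it is 'yes'.
I (derived state 'no') is shared by Acrois, Glyptax, and Merois — a synapomorphy uniting that clade.
II: derived state 'yes' in Glyptax and Merois only — synapomorphy for {Glyptax, Merois}.
III (derived state 'no') is shared by all ingroup taxa — unites the whole ingroup.
Only Cerateus, Pachyion, and Therensis show the derived state 'yes' for IV, supporting them as a clade.
V (derived state 'no') is shared by Cerateus and Therensis — a synapomorphy uniting that clade.
Most parsimonious ingroup topology: (((Glyptax,Merois),Acrois),((Therensis,Cerateus),Pachyion)).
Glyptax and Merois form a cherry on this tree, so they are sister taxa.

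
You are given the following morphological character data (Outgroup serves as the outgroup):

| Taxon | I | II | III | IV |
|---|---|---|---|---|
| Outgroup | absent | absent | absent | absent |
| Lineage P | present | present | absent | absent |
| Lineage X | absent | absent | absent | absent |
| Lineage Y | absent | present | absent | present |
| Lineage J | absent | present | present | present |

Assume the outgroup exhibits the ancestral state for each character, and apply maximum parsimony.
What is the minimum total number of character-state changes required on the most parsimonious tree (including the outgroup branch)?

4

The outgroup has state 'absent' for every character, so 'present' is the derived state throughout.
I (derived state 'present') is unique to Lineage P (autapomorphy; uninformative for grouping).
Only Lineage J, Lineage P, and Lineage Y show the derived state 'present' for II, supporting them as a clade.
III (derived state 'present') is unique to Lineage J (autapomorphy; uninformative for grouping).
IV: derived state 'present' in Lineage J and Lineage Y only — synapomorphy for {Lineage J, Lineage Y}.
Most parsimonious ingroup topology: ((Lineage P,(Lineage Y,Lineage J)),Lineage X).
Changes per character on this tree: I: 1; II: 1; III: 1; IV: 1.
Total = 4.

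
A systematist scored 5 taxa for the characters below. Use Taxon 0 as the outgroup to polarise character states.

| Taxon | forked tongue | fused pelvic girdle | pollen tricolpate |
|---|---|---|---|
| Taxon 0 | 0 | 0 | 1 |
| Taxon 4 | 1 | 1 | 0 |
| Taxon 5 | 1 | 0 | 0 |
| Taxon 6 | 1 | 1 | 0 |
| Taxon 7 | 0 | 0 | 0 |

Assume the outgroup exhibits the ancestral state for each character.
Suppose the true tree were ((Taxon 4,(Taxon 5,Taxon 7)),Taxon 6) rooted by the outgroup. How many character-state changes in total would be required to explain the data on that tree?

Map each character onto ((Taxon 4,(Taxon 5,Taxon 7)),Taxon 6) (rooted by Taxon 0) and count the minimum state changes it requires (Fitch parsimony):
forked tongue: 2; fused pelvic girdle: 2; pollen tricolpate: 1.
Total tree length = 5.

5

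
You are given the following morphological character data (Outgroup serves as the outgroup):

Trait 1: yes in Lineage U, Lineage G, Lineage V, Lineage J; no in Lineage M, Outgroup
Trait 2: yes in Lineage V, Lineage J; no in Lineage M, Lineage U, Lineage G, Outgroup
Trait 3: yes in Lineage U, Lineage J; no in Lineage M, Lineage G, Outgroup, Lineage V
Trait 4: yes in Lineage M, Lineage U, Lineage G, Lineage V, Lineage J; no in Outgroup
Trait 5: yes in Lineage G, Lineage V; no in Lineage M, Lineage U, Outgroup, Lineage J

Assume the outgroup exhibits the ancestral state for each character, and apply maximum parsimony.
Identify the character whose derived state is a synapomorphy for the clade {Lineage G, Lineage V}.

The outgroup has state 'no' for every character, so 'yes' is the derived state throughout.
Trait 1 (derived state 'yes') is shared by Lineage G, Lineage J, Lineage U, and Lineage V — a synapomorphy uniting that clade.
Trait 2 (state 'yes') occurs in Lineage J and Lineage V but conflicts with the nesting implied by the other characters — most parsimoniously interpreted as homoplasy.
Trait 3 (derived state 'yes') is shared by Lineage J and Lineage U — a synapomorphy uniting that clade.
All ingroup taxa share the derived state 'yes' for Trait 4; it defines the ingroup but does not resolve relationships within it.
Trait 5 (derived state 'yes') is shared by Lineage G and Lineage V — a synapomorphy uniting that clade.
Most parsimonious ingroup topology: (((Lineage J,Lineage U),(Lineage G,Lineage V)),Lineage M).
The clade {Lineage G, Lineage V} is supported by Trait 5: its derived state 'yes' occurs in exactly those taxa and in no other taxon (including the outgroup).

Trait 5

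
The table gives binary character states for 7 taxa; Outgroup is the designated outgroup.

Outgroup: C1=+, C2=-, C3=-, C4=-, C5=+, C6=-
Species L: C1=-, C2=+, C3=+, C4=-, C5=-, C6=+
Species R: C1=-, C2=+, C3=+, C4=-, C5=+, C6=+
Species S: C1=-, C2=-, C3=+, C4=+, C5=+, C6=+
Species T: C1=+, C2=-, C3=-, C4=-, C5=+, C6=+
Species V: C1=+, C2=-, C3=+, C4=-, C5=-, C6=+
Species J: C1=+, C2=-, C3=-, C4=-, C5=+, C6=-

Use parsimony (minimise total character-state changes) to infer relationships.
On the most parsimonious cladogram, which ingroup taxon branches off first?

Character polarity is set by the outgroup: the derived state is whichever differs from the outgroup's state, so for C1, C5 the derived state is '-', and for the remaining characters it is '+'.
Only Species L, Species R, and Species S show the derived state '-' for C1, supporting them as a clade.
C2: derived state '+' in Species L and Species R only — synapomorphy for {Species L, Species R}.
C3 (derived state '+') is shared by Species L, Species R, Species S, and Species V — a synapomorphy uniting that clade.
C4: derived state '+' in Species S only — an autapomorphy, so it tells us nothing about relationships among taxa.
C5 groups Species L and Species V, which is incompatible with the clades supported by the remaining characters; treating it as convergent (homoplasy) costs fewer steps than any alternative tree.
C6: derived state '+' in Species L, Species R, Species S, Species T, and Species V only — synapomorphy for {Species L, Species R, Species S, Species T, Species V}.
Most parsimonious ingroup topology: (((((Species L,Species R),Species S),Species V),Species T),Species J).
Species J is sister to the clade containing all other ingroup taxa, so it is the earliest-diverging (most basal) ingroup lineage.

Species J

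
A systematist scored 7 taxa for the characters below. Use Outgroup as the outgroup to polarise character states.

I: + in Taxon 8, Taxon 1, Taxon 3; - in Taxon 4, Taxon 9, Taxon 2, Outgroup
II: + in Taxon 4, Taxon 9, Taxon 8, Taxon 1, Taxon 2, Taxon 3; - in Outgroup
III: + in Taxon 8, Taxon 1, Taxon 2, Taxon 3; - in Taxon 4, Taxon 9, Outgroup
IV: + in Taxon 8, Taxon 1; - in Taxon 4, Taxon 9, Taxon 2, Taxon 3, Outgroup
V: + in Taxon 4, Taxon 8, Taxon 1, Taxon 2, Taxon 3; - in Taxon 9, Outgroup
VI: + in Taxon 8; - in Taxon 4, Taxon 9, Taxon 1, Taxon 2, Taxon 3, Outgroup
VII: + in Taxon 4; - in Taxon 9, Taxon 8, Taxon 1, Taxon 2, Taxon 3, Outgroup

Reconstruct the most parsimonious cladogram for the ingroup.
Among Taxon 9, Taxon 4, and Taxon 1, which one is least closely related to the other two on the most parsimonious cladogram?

The outgroup has state '-' for every character, so '+' is the derived state throughout.
I (derived state '+') is shared by Taxon 1, Taxon 3, and Taxon 8 — a synapomorphy uniting that clade.
All ingroup taxa share the derived state '+' for II; it defines the ingroup but does not resolve relationships within it.
III (derived state '+') is shared by Taxon 1, Taxon 2, Taxon 3, and Taxon 8 — a synapomorphy uniting that clade.
IV: derived state '+' in Taxon 1 and Taxon 8 only — synapomorphy for {Taxon 1, Taxon 8}.
V: derived state '+' in Taxon 1, Taxon 2, Taxon 3, Taxon 4, and Taxon 8 only — synapomorphy for {Taxon 1, Taxon 2, Taxon 3, Taxon 4, Taxon 8}.
VI (derived state '+') is unique to Taxon 8 (autapomorphy; uninformative for grouping).
VII: derived state '+' in Taxon 4 only — an autapomorphy, so it tells us nothing about relationships among taxa.
Most parsimonious ingroup topology: (((Taxon 2,(Taxon 3,(Taxon 1,Taxon 8))),Taxon 4),Taxon 9).
Taxon 1 and Taxon 4 share a more recent common ancestor with each other than either does with Taxon 9, so Taxon 9 is the least closely related of the three.

Taxon 9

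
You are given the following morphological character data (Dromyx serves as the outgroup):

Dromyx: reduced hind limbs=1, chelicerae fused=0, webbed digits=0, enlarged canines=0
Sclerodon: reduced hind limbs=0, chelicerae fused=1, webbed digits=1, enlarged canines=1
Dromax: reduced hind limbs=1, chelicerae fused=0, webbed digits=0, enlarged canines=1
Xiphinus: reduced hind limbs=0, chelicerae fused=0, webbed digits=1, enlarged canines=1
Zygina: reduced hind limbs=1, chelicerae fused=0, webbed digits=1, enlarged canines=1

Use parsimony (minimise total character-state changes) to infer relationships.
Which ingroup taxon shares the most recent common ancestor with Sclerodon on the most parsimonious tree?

Character polarity is set by the outgroup: the derived state is whichever differs from the outgroup's state, so for reduced hind limbs the derived state is '0', and for the remaining characters it is '1'.
Only Sclerodon and Xiphinus show the derived state '0' for reduced hind limbs, supporting them as a clade.
chelicerae fused (derived state '1') is unique to Sclerodon (autapomorphy; uninformative for grouping).
webbed digits: derived state '1' in Sclerodon, Xiphinus, and Zygina only — synapomorphy for {Sclerodon, Xiphinus, Zygina}.
All ingroup taxa share the derived state '1' for enlarged canines; it defines the ingroup but does not resolve relationships within it.
Most parsimonious ingroup topology: (((Sclerodon,Xiphinus),Zygina),Dromax).
Sclerodon and Xiphinus form a cherry on this tree, so they are sister taxa.

Xiphinus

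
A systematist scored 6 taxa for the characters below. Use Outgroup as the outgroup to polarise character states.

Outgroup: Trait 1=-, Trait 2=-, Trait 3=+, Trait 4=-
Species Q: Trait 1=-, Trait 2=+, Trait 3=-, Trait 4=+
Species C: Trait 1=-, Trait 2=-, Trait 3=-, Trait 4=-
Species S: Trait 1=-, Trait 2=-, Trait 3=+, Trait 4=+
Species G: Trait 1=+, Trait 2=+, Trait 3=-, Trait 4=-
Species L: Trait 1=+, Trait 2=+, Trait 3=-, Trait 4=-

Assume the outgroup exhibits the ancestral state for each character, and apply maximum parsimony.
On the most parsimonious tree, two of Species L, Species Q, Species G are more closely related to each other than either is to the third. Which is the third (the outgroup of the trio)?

Character polarity is set by the outgroup: the derived state is whichever differs from the outgroup's state, so for Trait 3 the derived state is '-', and for the remaining characters it is '+'.
Trait 1: derived state '+' in Species G and Species L only — synapomorphy for {Species G, Species L}.
Only Species G, Species L, and Species Q show the derived state '+' for Trait 2, supporting them as a clade.
Trait 3 (derived state '-') is shared by Species C, Species G, Species L, and Species Q — a synapomorphy uniting that clade.
Trait 4 (state '+') occurs in Species Q and Species S but conflicts with the nesting implied by the other characters — most parsimoniously interpreted as homoplasy.
Most parsimonious ingroup topology: (((Species Q,(Species G,Species L)),Species C),Species S).
Species G and Species L share a more recent common ancestor with each other than either does with Species Q, so Species Q is the least closely related of the three.

Species Q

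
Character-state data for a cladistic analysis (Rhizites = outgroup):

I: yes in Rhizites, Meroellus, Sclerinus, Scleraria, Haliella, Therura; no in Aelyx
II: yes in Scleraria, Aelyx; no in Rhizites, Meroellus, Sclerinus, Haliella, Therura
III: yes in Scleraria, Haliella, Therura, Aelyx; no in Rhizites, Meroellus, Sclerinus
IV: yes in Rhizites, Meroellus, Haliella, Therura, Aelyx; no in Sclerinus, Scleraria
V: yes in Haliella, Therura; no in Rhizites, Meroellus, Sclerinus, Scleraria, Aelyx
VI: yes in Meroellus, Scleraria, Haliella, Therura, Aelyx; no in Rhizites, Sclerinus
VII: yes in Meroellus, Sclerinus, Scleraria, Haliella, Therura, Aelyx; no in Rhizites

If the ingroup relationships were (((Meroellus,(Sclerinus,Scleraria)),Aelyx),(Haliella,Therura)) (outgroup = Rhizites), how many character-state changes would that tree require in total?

11

Map each character onto (((Meroellus,(Sclerinus,Scleraria)),Aelyx),(Haliella,Therura)) (rooted by Rhizites) and count the minimum state changes it requires (Fitch parsimony):
I: 1; II: 2; III: 3; IV: 1; V: 1; VI: 2; VII: 1.
Total tree length = 11.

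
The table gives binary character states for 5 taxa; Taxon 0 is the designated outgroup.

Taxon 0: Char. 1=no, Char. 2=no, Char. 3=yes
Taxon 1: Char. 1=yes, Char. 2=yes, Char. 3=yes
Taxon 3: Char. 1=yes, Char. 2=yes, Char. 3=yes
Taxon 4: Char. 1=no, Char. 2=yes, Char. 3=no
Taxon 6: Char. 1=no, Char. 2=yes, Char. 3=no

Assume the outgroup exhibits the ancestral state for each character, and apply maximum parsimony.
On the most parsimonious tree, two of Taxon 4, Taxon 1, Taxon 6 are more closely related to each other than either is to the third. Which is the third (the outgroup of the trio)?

Character polarity is set by the outgroup: the derived state is whichever differs from the outgroup's state, so for Char. 3 the derived state is 'no', and for the remaining characters it is 'yes'.
Char. 1: derived state 'yes' in Taxon 1 and Taxon 3 only — synapomorphy for {Taxon 1, Taxon 3}.
All ingroup taxa share the derived state 'yes' for Char. 2; it defines the ingroup but does not resolve relationships within it.
Char. 3 (derived state 'no') is shared by Taxon 4 and Taxon 6 — a synapomorphy uniting that clade.
Most parsimonious ingroup topology: ((Taxon 1,Taxon 3),(Taxon 4,Taxon 6)).
Taxon 4 and Taxon 6 share a more recent common ancestor with each other than either does with Taxon 1, so Taxon 1 is the least closely related of the three.

Taxon 1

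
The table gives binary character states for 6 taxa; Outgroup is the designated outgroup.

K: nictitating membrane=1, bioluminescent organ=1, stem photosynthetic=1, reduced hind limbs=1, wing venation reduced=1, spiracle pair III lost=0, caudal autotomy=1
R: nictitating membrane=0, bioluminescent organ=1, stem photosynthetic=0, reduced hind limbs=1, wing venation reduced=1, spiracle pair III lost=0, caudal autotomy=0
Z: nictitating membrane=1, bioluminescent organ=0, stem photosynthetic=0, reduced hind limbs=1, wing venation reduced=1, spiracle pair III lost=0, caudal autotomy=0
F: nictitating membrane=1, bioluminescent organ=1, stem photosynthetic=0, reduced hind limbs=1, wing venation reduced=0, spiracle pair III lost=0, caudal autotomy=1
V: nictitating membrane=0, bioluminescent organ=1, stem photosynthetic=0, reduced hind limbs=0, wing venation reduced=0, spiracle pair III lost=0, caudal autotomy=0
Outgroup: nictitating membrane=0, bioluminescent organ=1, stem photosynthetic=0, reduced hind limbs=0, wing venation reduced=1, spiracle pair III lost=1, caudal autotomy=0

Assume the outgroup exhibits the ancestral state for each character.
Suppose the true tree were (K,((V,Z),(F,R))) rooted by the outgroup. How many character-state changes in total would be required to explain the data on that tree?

12

Map each character onto (K,((V,Z),(F,R))) (rooted by Outgroup) and count the minimum state changes it requires (Fitch parsimony):
nictitating membrane: 3; bioluminescent organ: 1; stem photosynthetic: 1; reduced hind limbs: 2; wing venation reduced: 2; spiracle pair III lost: 1; caudal autotomy: 2.
Total tree length = 12.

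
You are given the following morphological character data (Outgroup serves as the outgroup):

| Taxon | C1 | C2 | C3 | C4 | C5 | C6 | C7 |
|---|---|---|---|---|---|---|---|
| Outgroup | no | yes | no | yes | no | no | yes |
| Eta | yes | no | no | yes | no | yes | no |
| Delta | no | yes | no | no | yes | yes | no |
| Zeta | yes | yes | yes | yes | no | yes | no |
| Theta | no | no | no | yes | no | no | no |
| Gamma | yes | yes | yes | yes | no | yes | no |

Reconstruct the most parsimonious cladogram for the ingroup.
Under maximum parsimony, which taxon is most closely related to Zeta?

Character polarity is set by the outgroup: the derived state is whichever differs from the outgroup's state, so for C2, C4, C7 the derived state is 'no', and for the remaining characters it is 'yes'.
C1 (derived state 'yes') is shared by Eta, Gamma, and Zeta — a synapomorphy uniting that clade.
C2 groups Eta and Theta, which is incompatible with the clades supported by the remaining characters; treating it as convergent (homoplasy) costs fewer steps than any alternative tree.
C3: derived state 'yes' in Gamma and Zeta only — synapomorphy for {Gamma, Zeta}.
C4: derived state 'no' in Delta only — an autapomorphy, so it tells us nothing about relationships among taxa.
C5 (derived state 'yes') is unique to Delta (autapomorphy; uninformative for grouping).
Only Delta, Eta, Gamma, and Zeta show the derived state 'yes' for C6, supporting them as a clade.
All ingroup taxa share the derived state 'no' for C7; it defines the ingroup but does not resolve relationships within it.
Most parsimonious ingroup topology: (((Eta,(Zeta,Gamma)),Delta),Theta).
Zeta and Gamma form a cherry on this tree, so they are sister taxa.

Gamma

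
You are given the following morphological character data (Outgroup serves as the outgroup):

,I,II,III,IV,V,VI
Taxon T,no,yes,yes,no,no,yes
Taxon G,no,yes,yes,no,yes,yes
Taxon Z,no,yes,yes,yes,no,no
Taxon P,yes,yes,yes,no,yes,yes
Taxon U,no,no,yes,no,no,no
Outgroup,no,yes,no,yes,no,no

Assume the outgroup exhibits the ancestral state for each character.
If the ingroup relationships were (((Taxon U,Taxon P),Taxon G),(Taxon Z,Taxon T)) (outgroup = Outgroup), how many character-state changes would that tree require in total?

Map each character onto (((Taxon U,Taxon P),Taxon G),(Taxon Z,Taxon T)) (rooted by Outgroup) and count the minimum state changes it requires (Fitch parsimony):
I: 1; II: 1; III: 1; IV: 2; V: 2; VI: 3.
Total tree length = 10.

10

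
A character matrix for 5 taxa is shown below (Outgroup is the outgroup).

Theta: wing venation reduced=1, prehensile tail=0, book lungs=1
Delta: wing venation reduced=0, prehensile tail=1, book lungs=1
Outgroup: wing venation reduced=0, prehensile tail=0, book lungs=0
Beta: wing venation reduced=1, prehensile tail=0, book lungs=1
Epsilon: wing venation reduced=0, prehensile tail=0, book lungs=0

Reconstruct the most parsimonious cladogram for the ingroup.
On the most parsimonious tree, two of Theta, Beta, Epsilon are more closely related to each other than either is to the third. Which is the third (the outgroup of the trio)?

The outgroup has state '0' for every character, so '1' is the derived state throughout.
Only Beta and Theta show the derived state '1' for wing venation reduced, supporting them as a clade.
prehensile tail (derived state '1') is unique to Delta (autapomorphy; uninformative for grouping).
book lungs: derived state '1' in Beta, Delta, and Theta only — synapomorphy for {Beta, Delta, Theta}.
Most parsimonious ingroup topology: ((Delta,(Beta,Theta)),Epsilon).
Beta and Theta share a more recent common ancestor with each other than either does with Epsilon, so Epsilon is the least closely related of the three.

Epsilon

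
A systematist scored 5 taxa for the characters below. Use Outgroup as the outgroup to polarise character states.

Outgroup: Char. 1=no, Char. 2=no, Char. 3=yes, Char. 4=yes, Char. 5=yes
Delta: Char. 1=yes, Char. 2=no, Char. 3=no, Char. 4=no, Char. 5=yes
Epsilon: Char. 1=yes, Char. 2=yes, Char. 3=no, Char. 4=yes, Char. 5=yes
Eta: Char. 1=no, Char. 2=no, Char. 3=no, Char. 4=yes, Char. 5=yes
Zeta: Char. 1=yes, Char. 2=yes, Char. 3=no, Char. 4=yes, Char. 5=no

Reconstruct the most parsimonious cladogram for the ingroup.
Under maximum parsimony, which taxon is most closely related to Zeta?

Character polarity is set by the outgroup: the derived state is whichever differs from the outgroup's state, so for Char. 3, Char. 4, Char. 5 the derived state is 'no', and for the remaining characters it is 'yes'.
Char. 1: derived state 'yes' in Delta, Epsilon, and Zeta only — synapomorphy for {Delta, Epsilon, Zeta}.
Only Epsilon and Zeta show the derived state 'yes' for Char. 2, supporting them as a clade.
All ingroup taxa share the derived state 'no' for Char. 3; it defines the ingroup but does not resolve relationships within it.
Char. 4: derived state 'no' in Delta only — an autapomorphy, so it tells us nothing about relationships among taxa.
Char. 5: derived state 'no' in Zeta only — an autapomorphy, so it tells us nothing about relationships among taxa.
Most parsimonious ingroup topology: ((Delta,(Epsilon,Zeta)),Eta).
Zeta and Epsilon form a cherry on this tree, so they are sister taxa.

Epsilon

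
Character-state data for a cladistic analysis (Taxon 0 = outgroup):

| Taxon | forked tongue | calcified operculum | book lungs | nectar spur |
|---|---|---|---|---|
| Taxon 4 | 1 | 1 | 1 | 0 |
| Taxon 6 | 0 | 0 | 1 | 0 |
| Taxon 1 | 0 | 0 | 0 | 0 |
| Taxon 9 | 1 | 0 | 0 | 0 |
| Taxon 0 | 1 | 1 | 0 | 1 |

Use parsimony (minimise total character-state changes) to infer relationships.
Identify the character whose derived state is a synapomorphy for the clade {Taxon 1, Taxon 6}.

forked tongue

Character polarity is set by the outgroup: the derived state is whichever differs from the outgroup's state, so for forked tongue, calcified operculum, nectar spur the derived state is '0', and for the remaining characters it is '1'.
forked tongue: derived state '0' in Taxon 1 and Taxon 6 only — synapomorphy for {Taxon 1, Taxon 6}.
Only Taxon 1, Taxon 6, and Taxon 9 show the derived state '0' for calcified operculum, supporting them as a clade.
book lungs (state '1') occurs in Taxon 4 and Taxon 6 but conflicts with the nesting implied by the other characters — most parsimoniously interpreted as homoplasy.
All ingroup taxa share the derived state '0' for nectar spur; it defines the ingroup but does not resolve relationships within it.
Most parsimonious ingroup topology: (((Taxon 1,Taxon 6),Taxon 9),Taxon 4).
The clade {Taxon 1, Taxon 6} is supported by forked tongue: its derived state '0' occurs in exactly those taxa and in no other taxon (including the outgroup).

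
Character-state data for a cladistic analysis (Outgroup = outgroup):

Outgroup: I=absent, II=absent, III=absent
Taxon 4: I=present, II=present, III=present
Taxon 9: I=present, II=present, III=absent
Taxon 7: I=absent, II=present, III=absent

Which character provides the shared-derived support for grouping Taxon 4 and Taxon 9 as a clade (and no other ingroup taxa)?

The outgroup has state 'absent' for every character, so 'present' is the derived state throughout.
Only Taxon 4 and Taxon 9 show the derived state 'present' for I, supporting them as a clade.
All ingroup taxa share the derived state 'present' for II; it defines the ingroup but does not resolve relationships within it.
III: derived state 'present' in Taxon 4 only — an autapomorphy, so it tells us nothing about relationships among taxa.
Most parsimonious ingroup topology: ((Taxon 4,Taxon 9),Taxon 7).
The clade {Taxon 4, Taxon 9} is supported by I: its derived state 'present' occurs in exactly those taxa and in no other taxon (including the outgroup).

I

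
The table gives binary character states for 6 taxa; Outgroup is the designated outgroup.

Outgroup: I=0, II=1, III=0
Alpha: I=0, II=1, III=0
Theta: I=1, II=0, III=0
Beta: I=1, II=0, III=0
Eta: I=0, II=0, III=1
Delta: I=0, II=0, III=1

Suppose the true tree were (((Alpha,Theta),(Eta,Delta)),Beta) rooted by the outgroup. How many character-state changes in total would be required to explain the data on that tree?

5

Map each character onto (((Alpha,Theta),(Eta,Delta)),Beta) (rooted by Outgroup) and count the minimum state changes it requires (Fitch parsimony):
I: 2; II: 2; III: 1.
Total tree length = 5.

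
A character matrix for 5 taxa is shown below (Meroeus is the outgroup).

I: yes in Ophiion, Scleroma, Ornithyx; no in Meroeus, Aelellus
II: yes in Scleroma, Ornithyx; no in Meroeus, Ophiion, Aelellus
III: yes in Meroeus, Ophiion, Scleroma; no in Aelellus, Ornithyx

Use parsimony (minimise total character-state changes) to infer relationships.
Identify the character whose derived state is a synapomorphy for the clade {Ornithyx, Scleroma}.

II

Character polarity is set by the outgroup: the derived state is whichever differs from the outgroup's state, so for III the derived state is 'no', and for the remaining characters it is 'yes'.
Only Ophiion, Ornithyx, and Scleroma show the derived state 'yes' for I, supporting them as a clade.
II: derived state 'yes' in Ornithyx and Scleroma only — synapomorphy for {Ornithyx, Scleroma}.
III groups Aelellus and Ornithyx, which is incompatible with the clades supported by the remaining characters; treating it as convergent (homoplasy) costs fewer steps than any alternative tree.
Most parsimonious ingroup topology: ((Ophiion,(Scleroma,Ornithyx)),Aelellus).
The clade {Ornithyx, Scleroma} is supported by II: its derived state 'yes' occurs in exactly those taxa and in no other taxon (including the outgroup).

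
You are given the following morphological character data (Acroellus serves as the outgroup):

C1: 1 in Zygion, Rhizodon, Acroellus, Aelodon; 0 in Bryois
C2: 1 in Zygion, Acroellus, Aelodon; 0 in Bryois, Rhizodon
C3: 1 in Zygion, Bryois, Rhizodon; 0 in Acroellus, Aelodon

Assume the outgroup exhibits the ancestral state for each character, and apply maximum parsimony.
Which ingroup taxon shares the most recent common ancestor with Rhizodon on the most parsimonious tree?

Bryois

Character polarity is set by the outgroup: the derived state is whichever differs from the outgroup's state, so for C1, C2 the derived state is '0', and for the remaining characters it is '1'.
C1: derived state '0' in Bryois only — an autapomorphy, so it tells us nothing about relationships among taxa.
C2 (derived state '0') is shared by Bryois and Rhizodon — a synapomorphy uniting that clade.
C3 (derived state '1') is shared by Bryois, Rhizodon, and Zygion — a synapomorphy uniting that clade.
Most parsimonious ingroup topology: ((Zygion,(Bryois,Rhizodon)),Aelodon).
Rhizodon and Bryois form a cherry on this tree, so they are sister taxa.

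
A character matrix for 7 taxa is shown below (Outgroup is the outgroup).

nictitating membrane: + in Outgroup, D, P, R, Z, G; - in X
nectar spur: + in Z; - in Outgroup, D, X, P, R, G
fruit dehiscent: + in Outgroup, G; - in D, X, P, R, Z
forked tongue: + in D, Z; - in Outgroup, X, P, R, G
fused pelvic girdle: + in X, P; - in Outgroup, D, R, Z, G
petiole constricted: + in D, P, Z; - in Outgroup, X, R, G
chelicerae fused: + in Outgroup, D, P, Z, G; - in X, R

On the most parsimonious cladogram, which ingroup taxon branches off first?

G

Character polarity is set by the outgroup: the derived state is whichever differs from the outgroup's state, so for nictitating membrane, fruit dehiscent, chelicerae fused the derived state is '-', and for the remaining characters it is '+'.
nictitating membrane: derived state '-' in X only — an autapomorphy, so it tells us nothing about relationships among taxa.
nectar spur: derived state '+' in Z only — an autapomorphy, so it tells us nothing about relationships among taxa.
Only D, P, R, X, and Z show the derived state '-' for fruit dehiscent, supporting them as a clade.
forked tongue: derived state '+' in D and Z only — synapomorphy for {D, Z}.
fused pelvic girdle (state '+') occurs in P and X but conflicts with the nesting implied by the other characters — most parsimoniously interpreted as homoplasy.
petiole constricted: derived state '+' in D, P, and Z only — synapomorphy for {D, P, Z}.
chelicerae fused (derived state '-') is shared by R and X — a synapomorphy uniting that clade.
Most parsimonious ingroup topology: ((((D,Z),P),(X,R)),G).
G is sister to the clade containing all other ingroup taxa, so it is the earliest-diverging (most basal) ingroup lineage.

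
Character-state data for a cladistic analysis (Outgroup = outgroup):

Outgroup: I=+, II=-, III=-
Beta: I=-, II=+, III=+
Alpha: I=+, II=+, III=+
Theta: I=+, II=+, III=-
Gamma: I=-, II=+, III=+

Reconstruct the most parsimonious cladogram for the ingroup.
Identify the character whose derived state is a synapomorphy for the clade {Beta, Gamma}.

Character polarity is set by the outgroup: the derived state is whichever differs from the outgroup's state, so for I the derived state is '-', and for the remaining characters it is '+'.
I: derived state '-' in Beta and Gamma only — synapomorphy for {Beta, Gamma}.
II (derived state '+') is shared by all ingroup taxa — unites the whole ingroup.
III: derived state '+' in Alpha, Beta, and Gamma only — synapomorphy for {Alpha, Beta, Gamma}.
Most parsimonious ingroup topology: (((Beta,Gamma),Alpha),Theta).
The clade {Beta, Gamma} is supported by I: its derived state '-' occurs in exactly those taxa and in no other taxon (including the outgroup).

I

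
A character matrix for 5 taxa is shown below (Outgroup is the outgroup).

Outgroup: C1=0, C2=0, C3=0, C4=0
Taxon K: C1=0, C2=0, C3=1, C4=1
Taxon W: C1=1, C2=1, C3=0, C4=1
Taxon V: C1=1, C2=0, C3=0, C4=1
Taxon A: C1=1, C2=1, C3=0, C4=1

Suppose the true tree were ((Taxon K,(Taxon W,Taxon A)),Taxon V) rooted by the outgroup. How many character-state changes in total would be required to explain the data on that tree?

5

Map each character onto ((Taxon K,(Taxon W,Taxon A)),Taxon V) (rooted by Outgroup) and count the minimum state changes it requires (Fitch parsimony):
C1: 2; C2: 1; C3: 1; C4: 1.
Total tree length = 5.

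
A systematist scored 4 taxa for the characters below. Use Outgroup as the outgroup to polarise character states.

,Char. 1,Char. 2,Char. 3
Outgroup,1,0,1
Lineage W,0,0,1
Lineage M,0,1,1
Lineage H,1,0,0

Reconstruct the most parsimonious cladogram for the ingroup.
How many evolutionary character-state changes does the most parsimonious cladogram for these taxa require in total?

Character polarity is set by the outgroup: the derived state is whichever differs from the outgroup's state, so for Char. 1, Char. 3 the derived state is '0', and for the remaining characters it is '1'.
Char. 1 (derived state '0') is shared by Lineage M and Lineage W — a synapomorphy uniting that clade.
Char. 2 (derived state '1') is unique to Lineage M (autapomorphy; uninformative for grouping).
Char. 3: derived state '0' in Lineage H only — an autapomorphy, so it tells us nothing about relationships among taxa.
Most parsimonious ingroup topology: ((Lineage W,Lineage M),Lineage H).
Changes per character on this tree: Char. 1: 1; Char. 2: 1; Char. 3: 1.
Total = 3.

3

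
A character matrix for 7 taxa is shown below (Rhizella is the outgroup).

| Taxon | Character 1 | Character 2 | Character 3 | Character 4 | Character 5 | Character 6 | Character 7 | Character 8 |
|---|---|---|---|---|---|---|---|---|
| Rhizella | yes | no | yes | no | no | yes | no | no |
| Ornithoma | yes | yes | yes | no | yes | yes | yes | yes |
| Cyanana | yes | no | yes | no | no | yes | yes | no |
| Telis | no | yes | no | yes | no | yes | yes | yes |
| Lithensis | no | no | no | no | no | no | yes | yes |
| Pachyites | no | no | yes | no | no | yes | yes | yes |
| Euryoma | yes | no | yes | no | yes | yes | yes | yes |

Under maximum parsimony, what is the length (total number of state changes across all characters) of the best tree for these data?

Character polarity is set by the outgroup: the derived state is whichever differs from the outgroup's state, so for Character 1, Character 3, Character 6 the derived state is 'no', and for the remaining characters it is 'yes'.
Character 1 (derived state 'no') is shared by Lithensis, Pachyites, and Telis — a synapomorphy uniting that clade.
Character 2 (state 'yes') occurs in Ornithoma and Telis but conflicts with the nesting implied by the other characters — most parsimoniously interpreted as homoplasy.
Character 3: derived state 'no' in Lithensis and Telis only — synapomorphy for {Lithensis, Telis}.
Character 4 (derived state 'yes') is unique to Telis (autapomorphy; uninformative for grouping).
Character 5 (derived state 'yes') is shared by Euryoma and Ornithoma — a synapomorphy uniting that clade.
Character 6: derived state 'no' in Lithensis only — an autapomorphy, so it tells us nothing about relationships among taxa.
All ingroup taxa share the derived state 'yes' for Character 7; it defines the ingroup but does not resolve relationships within it.
Character 8: derived state 'yes' in Euryoma, Lithensis, Ornithoma, Pachyites, and Telis only — synapomorphy for {Euryoma, Lithensis, Ornithoma, Pachyites, Telis}.
Most parsimonious ingroup topology: (((Ornithoma,Euryoma),((Telis,Lithensis),Pachyites)),Cyanana).
Changes per character on this tree: Character 1: 1; Character 2: 2; Character 3: 1; Character 4: 1; Character 5: 1; Character 6: 1; Character 7: 1; Character 8: 1.
Total = 9.

9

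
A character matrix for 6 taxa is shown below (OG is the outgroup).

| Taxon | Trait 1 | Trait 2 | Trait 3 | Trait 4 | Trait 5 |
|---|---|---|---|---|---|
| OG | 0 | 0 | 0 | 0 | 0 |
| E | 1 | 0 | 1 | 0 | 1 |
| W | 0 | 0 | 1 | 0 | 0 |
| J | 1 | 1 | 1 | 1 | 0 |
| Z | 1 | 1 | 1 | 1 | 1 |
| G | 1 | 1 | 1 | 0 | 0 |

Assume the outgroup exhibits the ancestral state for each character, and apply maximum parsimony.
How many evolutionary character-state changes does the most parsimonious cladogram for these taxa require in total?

The outgroup has state '0' for every character, so '1' is the derived state throughout.
Trait 1: derived state '1' in E, G, J, and Z only — synapomorphy for {E, G, J, Z}.
Only G, J, and Z show the derived state '1' for Trait 2, supporting them as a clade.
Trait 3 (derived state '1') is shared by all ingroup taxa — unites the whole ingroup.
Trait 4 (derived state '1') is shared by J and Z — a synapomorphy uniting that clade.
Trait 5 groups E and Z, which is incompatible with the clades supported by the remaining characters; treating it as convergent (homoplasy) costs fewer steps than any alternative tree.
Most parsimonious ingroup topology: ((E,((J,Z),G)),W).
Changes per character on this tree: Trait 1: 1; Trait 2: 1; Trait 3: 1; Trait 4: 1; Trait 5: 2.
Total = 6.

6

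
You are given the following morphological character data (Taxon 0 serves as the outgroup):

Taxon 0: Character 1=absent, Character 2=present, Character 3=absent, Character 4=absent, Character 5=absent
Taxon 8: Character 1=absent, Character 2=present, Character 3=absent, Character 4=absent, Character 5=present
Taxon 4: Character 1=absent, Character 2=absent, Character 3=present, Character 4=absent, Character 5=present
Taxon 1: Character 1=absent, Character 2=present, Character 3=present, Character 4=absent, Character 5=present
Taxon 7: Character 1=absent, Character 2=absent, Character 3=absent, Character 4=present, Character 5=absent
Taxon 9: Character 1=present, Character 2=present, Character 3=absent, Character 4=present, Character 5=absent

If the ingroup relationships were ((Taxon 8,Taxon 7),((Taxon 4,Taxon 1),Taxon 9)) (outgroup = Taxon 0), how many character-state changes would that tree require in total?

8

Map each character onto ((Taxon 8,Taxon 7),((Taxon 4,Taxon 1),Taxon 9)) (rooted by Taxon 0) and count the minimum state changes it requires (Fitch parsimony):
Character 1: 1; Character 2: 2; Character 3: 1; Character 4: 2; Character 5: 2.
Total tree length = 8.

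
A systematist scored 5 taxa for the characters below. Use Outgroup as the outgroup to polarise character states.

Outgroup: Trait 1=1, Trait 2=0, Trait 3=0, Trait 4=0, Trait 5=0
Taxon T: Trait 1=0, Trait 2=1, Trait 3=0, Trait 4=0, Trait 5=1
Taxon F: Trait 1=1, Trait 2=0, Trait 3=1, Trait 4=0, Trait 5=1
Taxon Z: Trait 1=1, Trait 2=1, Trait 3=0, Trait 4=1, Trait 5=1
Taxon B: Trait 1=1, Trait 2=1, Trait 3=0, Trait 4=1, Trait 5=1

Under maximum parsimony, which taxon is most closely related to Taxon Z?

Taxon B

Character polarity is set by the outgroup: the derived state is whichever differs from the outgroup's state, so for Trait 1 the derived state is '0', and for the remaining characters it is '1'.
Trait 1 (derived state '0') is unique to Taxon T (autapomorphy; uninformative for grouping).
Trait 2 (derived state '1') is shared by Taxon B, Taxon T, and Taxon Z — a synapomorphy uniting that clade.
Trait 3: derived state '1' in Taxon F only — an autapomorphy, so it tells us nothing about relationships among taxa.
Trait 4: derived state '1' in Taxon B and Taxon Z only — synapomorphy for {Taxon B, Taxon Z}.
All ingroup taxa share the derived state '1' for Trait 5; it defines the ingroup but does not resolve relationships within it.
Most parsimonious ingroup topology: ((Taxon T,(Taxon Z,Taxon B)),Taxon F).
Taxon Z and Taxon B form a cherry on this tree, so they are sister taxa.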